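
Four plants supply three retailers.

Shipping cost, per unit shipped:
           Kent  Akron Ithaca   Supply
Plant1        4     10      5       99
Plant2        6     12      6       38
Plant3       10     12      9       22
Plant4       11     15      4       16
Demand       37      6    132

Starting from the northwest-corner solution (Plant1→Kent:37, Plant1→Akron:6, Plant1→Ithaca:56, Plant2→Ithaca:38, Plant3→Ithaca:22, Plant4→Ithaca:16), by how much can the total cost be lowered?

Current plan cost = 37·4 + 6·10 + 56·5 + 38·6 + 22·9 + 16·4 = 978.
Optimal plan:
  Plant1->Kent: 37 × 4 = 148
  Plant1->Ithaca: 62 × 5 = 310
  Plant2->Ithaca: 38 × 6 = 228
  Plant3->Akron: 6 × 12 = 72
  Plant3->Ithaca: 16 × 9 = 144
  Plant4->Ithaca: 16 × 4 = 64
Optimal cost = 966.
Saving = 978 − 966 = 12.

12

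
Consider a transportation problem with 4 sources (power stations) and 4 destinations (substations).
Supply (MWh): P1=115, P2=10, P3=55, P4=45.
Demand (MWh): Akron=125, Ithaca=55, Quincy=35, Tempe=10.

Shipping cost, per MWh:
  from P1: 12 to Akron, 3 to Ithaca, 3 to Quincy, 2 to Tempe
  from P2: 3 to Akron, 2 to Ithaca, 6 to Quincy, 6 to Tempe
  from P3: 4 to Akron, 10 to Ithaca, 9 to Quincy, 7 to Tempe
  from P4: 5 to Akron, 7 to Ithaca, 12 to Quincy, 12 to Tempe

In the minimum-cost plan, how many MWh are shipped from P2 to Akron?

Optimal shipments:
  P1 to Akron: 15 MWh
  P1 to Ithaca: 55 MWh
  P1 to Quincy: 35 MWh
  P1 to Tempe: 10 MWh
  P2 to Akron: 10 MWh
  P3 to Akron: 55 MWh
  P4 to Akron: 45 MWh
Total cost = 945.
So P2→Akron carries 10 MWh.

10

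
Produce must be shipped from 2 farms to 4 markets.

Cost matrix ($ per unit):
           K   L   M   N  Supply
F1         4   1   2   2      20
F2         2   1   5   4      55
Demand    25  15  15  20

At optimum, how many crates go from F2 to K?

25

The minimum-cost plan:
  F1->M: 15 × $2 = $30
  F1->N: 5 × $2 = $10
  F2->K: 25 × $2 = $50
  F2->L: 15 × $1 = $15
  F2->N: 15 × $4 = $60
Total cost = $165.
So F2→K carries 25 crates.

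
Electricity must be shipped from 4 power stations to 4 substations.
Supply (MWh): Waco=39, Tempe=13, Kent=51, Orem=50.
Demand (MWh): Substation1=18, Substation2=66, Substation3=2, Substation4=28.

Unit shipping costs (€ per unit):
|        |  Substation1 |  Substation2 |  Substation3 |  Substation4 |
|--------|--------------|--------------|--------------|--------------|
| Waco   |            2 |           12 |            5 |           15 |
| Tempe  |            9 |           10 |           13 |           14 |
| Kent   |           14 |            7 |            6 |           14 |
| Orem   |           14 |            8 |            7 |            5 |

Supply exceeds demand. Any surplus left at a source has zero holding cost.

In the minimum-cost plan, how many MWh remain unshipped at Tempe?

An optimal plan:
  Waco→Substation1: 18 × €2 = €36
  Waco→Substation3: 2 × €5 = €10
  Kent→Substation2: 51 × €7 = €357
  Orem→Substation2: 15 × €8 = €120
  Orem→Substation4: 28 × €5 = €140
Total cost = €663.
Tempe ships 0 of its 13, leaving 13.

13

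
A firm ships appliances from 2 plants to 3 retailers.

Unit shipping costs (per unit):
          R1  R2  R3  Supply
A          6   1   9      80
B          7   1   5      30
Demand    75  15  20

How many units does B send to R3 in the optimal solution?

Optimal shipments:
  A->R1: 75 units
  A->R2: 5 units
  B->R2: 10 units
  B->R3: 20 units
Total cost = 565.
So B→R3 carries 20 units.

20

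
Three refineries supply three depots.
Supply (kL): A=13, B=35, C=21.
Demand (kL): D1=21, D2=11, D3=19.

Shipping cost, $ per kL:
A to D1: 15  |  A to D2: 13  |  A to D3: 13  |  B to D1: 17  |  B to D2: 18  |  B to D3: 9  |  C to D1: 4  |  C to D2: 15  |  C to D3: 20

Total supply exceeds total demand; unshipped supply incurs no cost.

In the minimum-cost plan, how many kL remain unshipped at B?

16

An optimal plan:
  A->D2: 11 × $13 = $143
  B->D3: 19 × $9 = $171
  C->D1: 21 × $4 = $84
Total cost = $398.
B ships 19 of its 35, leaving 16.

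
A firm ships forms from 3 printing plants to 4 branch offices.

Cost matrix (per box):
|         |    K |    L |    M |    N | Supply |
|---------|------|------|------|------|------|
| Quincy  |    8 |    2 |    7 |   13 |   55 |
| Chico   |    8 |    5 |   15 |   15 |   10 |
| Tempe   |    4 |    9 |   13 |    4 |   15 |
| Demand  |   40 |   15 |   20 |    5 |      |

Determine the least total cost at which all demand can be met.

470

Optimal allocation:
  Quincy->K: 20 × 8 = 160
  Quincy->L: 15 × 2 = 30
  Quincy->M: 20 × 7 = 140
  Chico->K: 10 × 8 = 80
  Tempe->K: 10 × 4 = 40
  Tempe->N: 5 × 4 = 20
Total = 160 + 30 + 140 + 80 + 40 + 20 = 470.
(Supply check: Quincy ships 55; Chico ships 10; Tempe ships 15.)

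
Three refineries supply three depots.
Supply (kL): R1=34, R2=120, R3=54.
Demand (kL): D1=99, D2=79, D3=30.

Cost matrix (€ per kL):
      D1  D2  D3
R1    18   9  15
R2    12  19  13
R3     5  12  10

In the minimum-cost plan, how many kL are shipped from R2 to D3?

Solving gives:
  R1–D2: 34 × €9 = €306
  R2–D1: 90 × €12 = €1080
  R2–D3: 30 × €13 = €390
  R3–D1: 9 × €5 = €45
  R3–D2: 45 × €12 = €540
Total cost = €2361.
So R2→D3 carries 30 kL.

30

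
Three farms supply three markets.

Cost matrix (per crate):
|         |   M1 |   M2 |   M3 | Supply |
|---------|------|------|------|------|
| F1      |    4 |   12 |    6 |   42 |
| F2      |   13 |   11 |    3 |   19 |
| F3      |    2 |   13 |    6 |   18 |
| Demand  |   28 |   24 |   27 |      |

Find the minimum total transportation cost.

Optimal allocation:
  F1 to M1: 10 × 4 = 40
  F1 to M2: 24 × 12 = 288
  F1 to M3: 8 × 6 = 48
  F2 to M3: 19 × 3 = 57
  F3 to M1: 18 × 2 = 36
Total = 40 + 288 + 48 + 57 + 36 = 469.
(Supply check: F1 ships 42; F2 ships 19; F3 ships 18.)

469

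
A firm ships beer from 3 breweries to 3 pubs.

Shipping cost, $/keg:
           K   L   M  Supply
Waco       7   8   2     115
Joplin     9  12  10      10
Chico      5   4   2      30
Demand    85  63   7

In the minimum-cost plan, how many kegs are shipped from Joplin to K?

10

Optimal shipments:
  Waco to K: 75 × $7 = $525
  Waco to L: 33 × $8 = $264
  Waco to M: 7 × $2 = $14
  Joplin to K: 10 × $9 = $90
  Chico to L: 30 × $4 = $120
Total cost = $1013.
So Joplin→K carries 10 kegs.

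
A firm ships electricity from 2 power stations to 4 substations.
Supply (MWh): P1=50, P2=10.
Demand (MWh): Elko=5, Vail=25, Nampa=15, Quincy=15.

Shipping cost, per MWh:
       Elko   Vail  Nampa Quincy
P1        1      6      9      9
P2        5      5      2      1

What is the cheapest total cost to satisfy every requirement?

345

One minimum-cost allocation:
  P1->Elko: 5 MWh
  P1->Vail: 25 MWh
  P1->Nampa: 15 MWh
  P1->Quincy: 5 MWh
  P2->Quincy: 10 MWh
Total cost = 345.
(Supply check: P1 ships 50; P2 ships 10.)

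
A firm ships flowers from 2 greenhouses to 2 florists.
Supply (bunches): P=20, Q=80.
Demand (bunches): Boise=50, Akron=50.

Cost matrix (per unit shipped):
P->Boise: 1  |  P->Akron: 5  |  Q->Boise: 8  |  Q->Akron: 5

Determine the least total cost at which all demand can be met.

510

An optimal shipping plan:
  P->Boise: 20 × 1 = 20
  Q->Boise: 30 × 8 = 240
  Q->Akron: 50 × 5 = 250
Total = 20 + 240 + 250 = 510.
(Supply check: P ships 20; Q ships 80.)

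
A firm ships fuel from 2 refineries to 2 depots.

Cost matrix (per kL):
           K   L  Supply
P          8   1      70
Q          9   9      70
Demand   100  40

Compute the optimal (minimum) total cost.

An optimal shipping plan:
  P–K: 30 kL
  P–L: 40 kL
  Q–K: 70 kL
Total cost = 910.
(Supply check: P ships 70; Q ships 70.)

910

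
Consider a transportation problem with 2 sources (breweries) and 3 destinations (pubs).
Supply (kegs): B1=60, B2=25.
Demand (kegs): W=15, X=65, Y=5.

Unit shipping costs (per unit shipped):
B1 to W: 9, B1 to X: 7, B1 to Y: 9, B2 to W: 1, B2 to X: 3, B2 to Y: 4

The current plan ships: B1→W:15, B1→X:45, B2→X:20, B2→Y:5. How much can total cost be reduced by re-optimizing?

Current plan cost = 15·9 + 45·7 + 20·3 + 5·4 = 530.
Optimal plan:
  B1 to X: 60 × 7 = 420
  B2 to W: 15 × 1 = 15
  B2 to X: 5 × 3 = 15
  B2 to Y: 5 × 4 = 20
Optimal cost = 470.
Saving = 530 − 470 = 60.

60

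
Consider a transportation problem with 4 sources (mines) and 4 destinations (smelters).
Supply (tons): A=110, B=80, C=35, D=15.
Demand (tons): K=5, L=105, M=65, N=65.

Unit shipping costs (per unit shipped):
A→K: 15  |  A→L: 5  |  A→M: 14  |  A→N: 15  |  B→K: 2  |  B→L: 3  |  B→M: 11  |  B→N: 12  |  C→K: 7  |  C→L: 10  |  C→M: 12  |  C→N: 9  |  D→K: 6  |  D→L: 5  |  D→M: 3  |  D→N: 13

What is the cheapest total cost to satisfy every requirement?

Optimal allocation:
  A to L: 105 tons
  A to M: 5 tons
  B to K: 5 tons
  B to M: 45 tons
  B to N: 30 tons
  C to N: 35 tons
  D to M: 15 tons
Total cost = 1820.
(Supply check: A ships 110; B ships 80; C ships 35; D ships 15.)

1820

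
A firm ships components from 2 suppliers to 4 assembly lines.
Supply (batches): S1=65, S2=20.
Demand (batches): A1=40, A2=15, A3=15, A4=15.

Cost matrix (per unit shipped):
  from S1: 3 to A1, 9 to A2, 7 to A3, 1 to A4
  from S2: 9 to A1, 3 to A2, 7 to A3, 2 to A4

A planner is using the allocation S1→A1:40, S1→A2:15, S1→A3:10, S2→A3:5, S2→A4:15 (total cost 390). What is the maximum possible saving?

Current plan cost = 40·3 + 15·9 + 10·7 + 5·7 + 15·2 = 390.
Optimal plan:
  S1→A1: 40 × 3 = 120
  S1→A3: 10 × 7 = 70
  S1→A4: 15 × 1 = 15
  S2→A2: 15 × 3 = 45
  S2→A3: 5 × 7 = 35
Optimal cost = 285.
Saving = 390 − 285 = 105.

105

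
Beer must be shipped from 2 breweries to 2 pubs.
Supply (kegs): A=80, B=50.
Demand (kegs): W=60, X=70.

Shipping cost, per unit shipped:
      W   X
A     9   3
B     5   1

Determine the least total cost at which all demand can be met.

550

An optimal shipping plan:
  A->W: 10 × 9 = 90
  A->X: 70 × 3 = 210
  B->W: 50 × 5 = 250
Total = 90 + 210 + 250 = 550.
(Supply check: A ships 80; B ships 50.)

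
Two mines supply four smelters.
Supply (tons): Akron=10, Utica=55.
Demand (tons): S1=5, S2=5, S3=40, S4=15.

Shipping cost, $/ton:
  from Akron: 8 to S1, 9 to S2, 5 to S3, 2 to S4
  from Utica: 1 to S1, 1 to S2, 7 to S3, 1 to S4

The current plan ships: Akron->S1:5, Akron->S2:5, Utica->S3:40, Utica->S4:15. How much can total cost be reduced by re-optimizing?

Current plan cost = 5·8 + 5·9 + 40·7 + 15·1 = $380.
Optimal plan:
  Akron→S3: 10 tons
  Utica→S1: 5 tons
  Utica→S2: 5 tons
  Utica→S3: 30 tons
  Utica→S4: 15 tons
Optimal cost = $285.
Saving = 380 − 285 = $95.

95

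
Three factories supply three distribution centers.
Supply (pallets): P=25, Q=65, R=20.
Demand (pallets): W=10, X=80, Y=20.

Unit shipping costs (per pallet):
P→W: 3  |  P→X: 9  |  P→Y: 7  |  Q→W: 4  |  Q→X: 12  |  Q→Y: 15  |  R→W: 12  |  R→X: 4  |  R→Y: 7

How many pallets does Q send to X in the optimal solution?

Solving gives:
  P→X: 5 × 9 = 45
  P→Y: 20 × 7 = 140
  Q→W: 10 × 4 = 40
  Q→X: 55 × 12 = 660
  R→X: 20 × 4 = 80
Total cost = 965.
So Q→X carries 55 pallets.

55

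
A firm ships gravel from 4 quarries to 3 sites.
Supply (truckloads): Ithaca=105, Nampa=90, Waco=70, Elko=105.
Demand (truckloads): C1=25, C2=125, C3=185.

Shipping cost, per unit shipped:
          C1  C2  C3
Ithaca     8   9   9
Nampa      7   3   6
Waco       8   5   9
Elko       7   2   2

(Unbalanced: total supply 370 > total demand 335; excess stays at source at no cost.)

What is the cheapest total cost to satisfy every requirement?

An optimal shipping plan:
  Ithaca->C1: 25 × 8 = 200
  Ithaca->C3: 45 × 9 = 405
  Nampa->C2: 55 × 3 = 165
  Nampa->C3: 35 × 6 = 210
  Waco->C2: 70 × 5 = 350
  Elko->C3: 105 × 2 = 210
Total = 200 + 405 + 165 + 210 + 350 + 210 = 1540.

1540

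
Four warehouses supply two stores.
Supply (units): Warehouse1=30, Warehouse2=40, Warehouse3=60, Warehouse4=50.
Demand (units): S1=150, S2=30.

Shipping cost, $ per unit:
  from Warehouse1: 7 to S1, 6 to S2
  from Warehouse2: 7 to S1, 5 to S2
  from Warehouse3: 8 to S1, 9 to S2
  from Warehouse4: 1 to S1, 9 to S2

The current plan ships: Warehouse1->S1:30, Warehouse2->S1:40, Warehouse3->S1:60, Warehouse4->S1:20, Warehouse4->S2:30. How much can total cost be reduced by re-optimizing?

300

Current plan cost = 30·7 + 40·7 + 60·8 + 20·1 + 30·9 = $1260.
Optimal plan:
  Warehouse1–S1: 30 × $7 = $210
  Warehouse2–S1: 10 × $7 = $70
  Warehouse2–S2: 30 × $5 = $150
  Warehouse3–S1: 60 × $8 = $480
  Warehouse4–S1: 50 × $1 = $50
Optimal cost = $960.
Saving = 1260 − 960 = $300.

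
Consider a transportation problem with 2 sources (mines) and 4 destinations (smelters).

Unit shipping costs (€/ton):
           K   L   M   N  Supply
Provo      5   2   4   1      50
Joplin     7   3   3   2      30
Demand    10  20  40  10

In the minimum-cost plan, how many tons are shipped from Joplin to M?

30

The minimum-cost plan:
  Provo–K: 10 tons
  Provo–L: 20 tons
  Provo–M: 10 tons
  Provo–N: 10 tons
  Joplin–M: 30 tons
Total cost = €230.
So Joplin→M carries 30 tons.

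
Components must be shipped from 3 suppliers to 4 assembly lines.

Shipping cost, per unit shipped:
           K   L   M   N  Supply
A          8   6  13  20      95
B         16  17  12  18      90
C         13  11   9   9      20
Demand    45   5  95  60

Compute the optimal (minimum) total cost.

2475

An optimal shipping plan:
  A to K: 45 × 8 = 360
  A to L: 5 × 6 = 30
  A to M: 45 × 13 = 585
  B to M: 50 × 12 = 600
  B to N: 40 × 18 = 720
  C to N: 20 × 9 = 180
Total = 360 + 30 + 585 + 600 + 720 + 180 = 2475.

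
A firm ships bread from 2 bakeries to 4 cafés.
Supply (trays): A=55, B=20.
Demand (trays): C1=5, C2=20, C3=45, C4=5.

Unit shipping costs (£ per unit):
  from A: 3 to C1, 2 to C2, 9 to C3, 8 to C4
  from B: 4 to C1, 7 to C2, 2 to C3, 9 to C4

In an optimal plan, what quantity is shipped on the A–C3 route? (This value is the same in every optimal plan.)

Solving gives:
  A->C1: 5 × £3 = £15
  A->C2: 20 × £2 = £40
  A->C3: 25 × £9 = £225
  A->C4: 5 × £8 = £40
  B->C3: 20 × £2 = £40
Total cost = £360.
So A→C3 carries 25 trays.

25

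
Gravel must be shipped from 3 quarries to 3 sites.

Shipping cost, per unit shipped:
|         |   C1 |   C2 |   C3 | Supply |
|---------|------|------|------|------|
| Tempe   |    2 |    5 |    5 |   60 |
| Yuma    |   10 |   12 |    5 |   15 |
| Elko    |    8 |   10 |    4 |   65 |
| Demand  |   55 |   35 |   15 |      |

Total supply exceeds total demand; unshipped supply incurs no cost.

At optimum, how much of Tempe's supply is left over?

Minimum-cost shipments:
  Tempe–C1: 55 × 2 = 110
  Tempe–C2: 5 × 5 = 25
  Elko–C2: 30 × 10 = 300
  Elko–C3: 15 × 4 = 60
Total cost = 495.
Tempe ships 60 of its 60, leaving 0.

0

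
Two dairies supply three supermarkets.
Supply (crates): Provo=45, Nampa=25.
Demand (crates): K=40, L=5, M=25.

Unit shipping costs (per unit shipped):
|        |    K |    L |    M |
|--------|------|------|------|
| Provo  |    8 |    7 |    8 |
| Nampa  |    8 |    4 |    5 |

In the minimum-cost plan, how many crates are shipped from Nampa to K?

0

Optimal shipments:
  Provo–K: 40 × 8 = 320
  Provo–L: 5 × 7 = 35
  Nampa–M: 25 × 5 = 125
Total cost = 480.
The route Nampa→K is not used.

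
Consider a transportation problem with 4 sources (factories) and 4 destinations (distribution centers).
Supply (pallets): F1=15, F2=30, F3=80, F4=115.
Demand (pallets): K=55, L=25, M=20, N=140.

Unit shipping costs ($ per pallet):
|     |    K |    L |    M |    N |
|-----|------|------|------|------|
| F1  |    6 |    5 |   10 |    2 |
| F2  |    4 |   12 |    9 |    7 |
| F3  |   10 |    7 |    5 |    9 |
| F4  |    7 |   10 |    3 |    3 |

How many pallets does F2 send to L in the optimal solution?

Optimal shipments:
  F1->N: 15 pallets
  F2->K: 30 pallets
  F3->K: 25 pallets
  F3->L: 25 pallets
  F3->M: 20 pallets
  F3->N: 10 pallets
  F4->N: 115 pallets
Total cost = $1110.
The route F2→L is not used.

0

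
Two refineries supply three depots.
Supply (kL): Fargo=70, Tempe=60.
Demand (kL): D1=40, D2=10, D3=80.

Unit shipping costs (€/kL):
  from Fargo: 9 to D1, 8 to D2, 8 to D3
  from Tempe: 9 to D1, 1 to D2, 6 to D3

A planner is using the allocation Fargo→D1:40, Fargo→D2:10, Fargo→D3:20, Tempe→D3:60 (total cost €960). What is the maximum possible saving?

Current plan cost = 40·9 + 10·8 + 20·8 + 60·6 = €960.
Optimal plan:
  Fargo–D1: 40 × €9 = €360
  Fargo–D3: 30 × €8 = €240
  Tempe–D2: 10 × €1 = €10
  Tempe–D3: 50 × €6 = €300
Optimal cost = €910.
Saving = 960 − 910 = €50.

50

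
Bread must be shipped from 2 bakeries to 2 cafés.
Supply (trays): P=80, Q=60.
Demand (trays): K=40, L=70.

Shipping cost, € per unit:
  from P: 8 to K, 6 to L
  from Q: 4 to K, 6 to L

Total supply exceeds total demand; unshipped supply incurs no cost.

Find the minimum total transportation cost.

580

A cheapest plan:
  P->L: 50 × €6 = €300
  Q->K: 40 × €4 = €160
  Q->L: 20 × €6 = €120
Total = 300 + 160 + 120 = €580.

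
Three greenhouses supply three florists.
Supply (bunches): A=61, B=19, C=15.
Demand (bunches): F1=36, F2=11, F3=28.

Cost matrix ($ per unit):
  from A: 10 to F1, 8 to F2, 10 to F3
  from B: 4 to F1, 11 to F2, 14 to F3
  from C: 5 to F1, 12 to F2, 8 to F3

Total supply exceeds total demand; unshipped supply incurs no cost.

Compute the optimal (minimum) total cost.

A cheapest plan:
  A→F1: 2 × $10 = $20
  A→F2: 11 × $8 = $88
  A→F3: 28 × $10 = $280
  B→F1: 19 × $4 = $76
  C→F1: 15 × $5 = $75
Total = 20 + 88 + 280 + 76 + 75 = $539.

539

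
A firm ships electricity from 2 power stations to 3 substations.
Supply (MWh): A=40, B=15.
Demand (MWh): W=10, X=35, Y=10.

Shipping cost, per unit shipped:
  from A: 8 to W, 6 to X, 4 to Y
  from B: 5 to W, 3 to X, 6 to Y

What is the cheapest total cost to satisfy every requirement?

A cheapest plan:
  A→W: 10 × 8 = 80
  A→X: 20 × 6 = 120
  A→Y: 10 × 4 = 40
  B→X: 15 × 3 = 45
Total = 80 + 120 + 40 + 45 = 285.

285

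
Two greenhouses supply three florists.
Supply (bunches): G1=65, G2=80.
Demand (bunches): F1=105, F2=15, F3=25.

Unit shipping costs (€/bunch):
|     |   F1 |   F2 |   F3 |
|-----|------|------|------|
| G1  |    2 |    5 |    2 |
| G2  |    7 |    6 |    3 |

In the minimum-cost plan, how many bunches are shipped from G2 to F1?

40

The minimum-cost plan:
  G1->F1: 65 bunches
  G2->F1: 40 bunches
  G2->F2: 15 bunches
  G2->F3: 25 bunches
Total cost = €575.
So G2→F1 carries 40 bunches.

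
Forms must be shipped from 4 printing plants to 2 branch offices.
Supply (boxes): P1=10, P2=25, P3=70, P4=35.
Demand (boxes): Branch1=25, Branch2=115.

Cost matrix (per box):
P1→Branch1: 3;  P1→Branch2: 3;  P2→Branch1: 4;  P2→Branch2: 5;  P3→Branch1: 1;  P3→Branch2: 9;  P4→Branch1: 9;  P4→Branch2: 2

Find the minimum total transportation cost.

655

One minimum-cost allocation:
  P1→Branch2: 10 × 3 = 30
  P2→Branch2: 25 × 5 = 125
  P3→Branch1: 25 × 1 = 25
  P3→Branch2: 45 × 9 = 405
  P4→Branch2: 35 × 2 = 70
Total = 30 + 125 + 25 + 405 + 70 = 655.
(Supply check: P1 ships 10; P2 ships 25; P3 ships 70; P4 ships 35.)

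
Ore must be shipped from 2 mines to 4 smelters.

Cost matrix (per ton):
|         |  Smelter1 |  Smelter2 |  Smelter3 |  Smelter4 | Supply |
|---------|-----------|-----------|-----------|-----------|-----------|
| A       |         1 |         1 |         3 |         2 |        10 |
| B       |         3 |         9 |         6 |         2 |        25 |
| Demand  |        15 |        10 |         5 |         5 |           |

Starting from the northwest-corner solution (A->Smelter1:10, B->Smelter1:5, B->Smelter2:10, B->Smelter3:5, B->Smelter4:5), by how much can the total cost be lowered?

Current plan cost = 10·1 + 5·3 + 10·9 + 5·6 + 5·2 = 155.
Optimal plan:
  A to Smelter2: 10 × 1 = 10
  B to Smelter1: 15 × 3 = 45
  B to Smelter3: 5 × 6 = 30
  B to Smelter4: 5 × 2 = 10
Optimal cost = 95.
Saving = 155 − 95 = 60.

60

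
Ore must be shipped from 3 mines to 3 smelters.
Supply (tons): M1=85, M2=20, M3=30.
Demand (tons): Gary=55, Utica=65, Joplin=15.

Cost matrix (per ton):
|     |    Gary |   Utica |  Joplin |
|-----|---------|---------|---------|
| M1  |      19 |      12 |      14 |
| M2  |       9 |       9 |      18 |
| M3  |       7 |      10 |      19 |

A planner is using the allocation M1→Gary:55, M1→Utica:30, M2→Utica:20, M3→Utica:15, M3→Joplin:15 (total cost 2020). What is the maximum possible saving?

545

Current plan cost = 55·19 + 30·12 + 20·9 + 15·10 + 15·19 = 2020.
Optimal plan:
  M1–Gary: 5 × 19 = 95
  M1–Utica: 65 × 12 = 780
  M1–Joplin: 15 × 14 = 210
  M2–Gary: 20 × 9 = 180
  M3–Gary: 30 × 7 = 210
Optimal cost = 1475.
Saving = 2020 − 1475 = 545.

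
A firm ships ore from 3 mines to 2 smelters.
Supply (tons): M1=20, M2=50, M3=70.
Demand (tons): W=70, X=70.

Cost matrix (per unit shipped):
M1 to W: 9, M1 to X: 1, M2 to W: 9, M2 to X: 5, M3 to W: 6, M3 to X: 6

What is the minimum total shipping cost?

690

Optimal allocation:
  M1->X: 20 × 1 = 20
  M2->X: 50 × 5 = 250
  M3->W: 70 × 6 = 420
Total = 20 + 250 + 420 = 690.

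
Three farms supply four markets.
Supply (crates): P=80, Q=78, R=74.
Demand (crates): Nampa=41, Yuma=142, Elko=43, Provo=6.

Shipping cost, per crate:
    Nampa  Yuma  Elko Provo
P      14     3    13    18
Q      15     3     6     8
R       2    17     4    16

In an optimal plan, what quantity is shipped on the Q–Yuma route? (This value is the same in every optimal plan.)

62

Optimal shipments:
  P–Yuma: 80 crates
  Q–Yuma: 62 crates
  Q–Elko: 10 crates
  Q–Provo: 6 crates
  R–Nampa: 41 crates
  R–Elko: 33 crates
Total cost = 748.
So Q→Yuma carries 62 crates.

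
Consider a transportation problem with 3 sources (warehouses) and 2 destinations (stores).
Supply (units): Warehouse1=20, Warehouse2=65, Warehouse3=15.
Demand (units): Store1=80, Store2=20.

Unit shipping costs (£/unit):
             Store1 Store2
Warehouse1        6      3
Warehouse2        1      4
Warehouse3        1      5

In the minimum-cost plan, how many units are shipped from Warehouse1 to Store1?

0

The minimum-cost plan:
  Warehouse1→Store2: 20 units
  Warehouse2→Store1: 65 units
  Warehouse3→Store1: 15 units
Total cost = £140.
The route Warehouse1→Store1 is not used.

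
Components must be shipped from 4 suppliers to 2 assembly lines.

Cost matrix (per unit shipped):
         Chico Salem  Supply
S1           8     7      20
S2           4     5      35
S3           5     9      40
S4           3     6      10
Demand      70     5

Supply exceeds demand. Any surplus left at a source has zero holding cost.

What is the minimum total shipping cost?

One minimum-cost allocation:
  S2→Chico: 30 batches
  S2→Salem: 5 batches
  S3→Chico: 30 batches
  S4→Chico: 10 batches
Total cost = 325.

325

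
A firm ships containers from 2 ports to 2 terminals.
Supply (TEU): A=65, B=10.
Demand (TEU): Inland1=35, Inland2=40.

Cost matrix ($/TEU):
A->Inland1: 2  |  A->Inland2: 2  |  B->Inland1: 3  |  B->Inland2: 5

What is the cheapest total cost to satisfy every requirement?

160

A cheapest plan:
  A–Inland1: 25 × $2 = $50
  A–Inland2: 40 × $2 = $80
  B–Inland1: 10 × $3 = $30
Total = 50 + 80 + 30 = $160.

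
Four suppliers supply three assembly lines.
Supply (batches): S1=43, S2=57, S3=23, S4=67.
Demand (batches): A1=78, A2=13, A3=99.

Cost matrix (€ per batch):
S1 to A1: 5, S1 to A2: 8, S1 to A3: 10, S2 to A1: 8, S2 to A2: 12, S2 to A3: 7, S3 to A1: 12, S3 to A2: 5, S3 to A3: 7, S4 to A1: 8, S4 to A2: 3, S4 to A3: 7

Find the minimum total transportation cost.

1227

One minimum-cost allocation:
  S1 to A1: 43 × €5 = €215
  S2 to A1: 35 × €8 = €280
  S2 to A3: 22 × €7 = €154
  S3 to A3: 23 × €7 = €161
  S4 to A2: 13 × €3 = €39
  S4 to A3: 54 × €7 = €378
Total = 215 + 280 + 154 + 161 + 39 + 378 = €1227.
(Supply check: S1 ships 43; S2 ships 57; S3 ships 23; S4 ships 67.)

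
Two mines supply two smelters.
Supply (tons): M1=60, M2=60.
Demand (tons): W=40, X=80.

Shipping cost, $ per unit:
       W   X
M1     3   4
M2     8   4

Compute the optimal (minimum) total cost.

A cheapest plan:
  M1 to W: 40 tons
  M1 to X: 20 tons
  M2 to X: 60 tons
Total cost = $440.
(Supply check: M1 ships 60; M2 ships 60.)

440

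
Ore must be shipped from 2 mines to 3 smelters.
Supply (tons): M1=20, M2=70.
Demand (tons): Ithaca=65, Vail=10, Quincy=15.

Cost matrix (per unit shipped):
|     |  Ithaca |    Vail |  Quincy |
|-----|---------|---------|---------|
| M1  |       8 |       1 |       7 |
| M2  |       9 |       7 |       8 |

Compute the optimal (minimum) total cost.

Optimal allocation:
  M1 to Ithaca: 10 × 8 = 80
  M1 to Vail: 10 × 1 = 10
  M2 to Ithaca: 55 × 9 = 495
  M2 to Quincy: 15 × 8 = 120
Total = 80 + 10 + 495 + 120 = 705.
(Supply check: M1 ships 20; M2 ships 70.)

705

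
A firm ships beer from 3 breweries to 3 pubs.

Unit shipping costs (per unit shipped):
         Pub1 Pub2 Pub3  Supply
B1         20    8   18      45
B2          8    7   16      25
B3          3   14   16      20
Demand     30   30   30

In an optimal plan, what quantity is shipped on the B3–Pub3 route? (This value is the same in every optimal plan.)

0

The minimum-cost plan:
  B1 to Pub2: 30 × 8 = 240
  B1 to Pub3: 15 × 18 = 270
  B2 to Pub1: 10 × 8 = 80
  B2 to Pub3: 15 × 16 = 240
  B3 to Pub1: 20 × 3 = 60
Total cost = 890.
The route B3→Pub3 is not used.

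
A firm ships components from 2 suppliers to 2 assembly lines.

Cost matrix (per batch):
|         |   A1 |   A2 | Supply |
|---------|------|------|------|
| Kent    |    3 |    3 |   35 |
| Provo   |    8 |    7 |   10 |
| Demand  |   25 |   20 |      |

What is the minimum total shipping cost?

One minimum-cost allocation:
  Kent to A1: 25 × 3 = 75
  Kent to A2: 10 × 3 = 30
  Provo to A2: 10 × 7 = 70
Total = 75 + 30 + 70 = 175.
(Supply check: Kent ships 35; Provo ships 10.)

175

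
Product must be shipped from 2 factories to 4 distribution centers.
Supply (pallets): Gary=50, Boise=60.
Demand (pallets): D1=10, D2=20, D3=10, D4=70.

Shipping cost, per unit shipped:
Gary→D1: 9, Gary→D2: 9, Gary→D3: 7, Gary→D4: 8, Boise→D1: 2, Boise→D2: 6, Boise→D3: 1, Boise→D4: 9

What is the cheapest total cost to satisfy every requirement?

One minimum-cost allocation:
  Gary->D4: 50 pallets
  Boise->D1: 10 pallets
  Boise->D2: 20 pallets
  Boise->D3: 10 pallets
  Boise->D4: 20 pallets
Total cost = 730.
(Supply check: Gary ships 50; Boise ships 60.)

730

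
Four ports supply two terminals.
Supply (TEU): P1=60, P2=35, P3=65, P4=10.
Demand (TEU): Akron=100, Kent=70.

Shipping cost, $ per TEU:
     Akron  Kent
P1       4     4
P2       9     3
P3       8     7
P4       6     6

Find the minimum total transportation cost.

A cheapest plan:
  P1–Akron: 60 × $4 = $240
  P2–Kent: 35 × $3 = $105
  P3–Akron: 30 × $8 = $240
  P3–Kent: 35 × $7 = $245
  P4–Akron: 10 × $6 = $60
Total = 240 + 105 + 240 + 245 + 60 = $890.
(Supply check: P1 ships 60; P2 ships 35; P3 ships 65; P4 ships 10.)

890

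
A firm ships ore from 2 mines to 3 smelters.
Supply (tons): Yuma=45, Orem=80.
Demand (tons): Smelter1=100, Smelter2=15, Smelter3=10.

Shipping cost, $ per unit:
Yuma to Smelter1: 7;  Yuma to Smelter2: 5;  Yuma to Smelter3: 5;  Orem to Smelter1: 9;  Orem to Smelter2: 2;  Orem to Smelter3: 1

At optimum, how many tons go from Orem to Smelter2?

Optimal shipments:
  Yuma->Smelter1: 45 tons
  Orem->Smelter1: 55 tons
  Orem->Smelter2: 15 tons
  Orem->Smelter3: 10 tons
Total cost = $850.
So Orem→Smelter2 carries 15 tons.

15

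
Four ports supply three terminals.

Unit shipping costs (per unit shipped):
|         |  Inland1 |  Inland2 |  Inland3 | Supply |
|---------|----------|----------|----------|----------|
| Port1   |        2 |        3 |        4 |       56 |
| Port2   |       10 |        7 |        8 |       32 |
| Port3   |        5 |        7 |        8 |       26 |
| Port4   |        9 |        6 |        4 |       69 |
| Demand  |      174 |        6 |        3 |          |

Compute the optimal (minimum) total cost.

1150

One minimum-cost allocation:
  Port1–Inland1: 56 × 2 = 112
  Port2–Inland1: 32 × 10 = 320
  Port3–Inland1: 26 × 5 = 130
  Port4–Inland1: 60 × 9 = 540
  Port4–Inland2: 6 × 6 = 36
  Port4–Inland3: 3 × 4 = 12
Total = 112 + 320 + 130 + 540 + 36 + 12 = 1150.
(Supply check: Port1 ships 56; Port2 ships 32; Port3 ships 26; Port4 ships 69.)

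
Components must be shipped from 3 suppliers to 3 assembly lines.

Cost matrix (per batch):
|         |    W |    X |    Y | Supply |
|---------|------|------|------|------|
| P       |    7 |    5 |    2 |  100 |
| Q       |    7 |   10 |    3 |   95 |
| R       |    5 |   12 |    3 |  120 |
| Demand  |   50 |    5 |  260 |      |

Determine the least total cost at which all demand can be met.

A cheapest plan:
  P→X: 5 × 5 = 25
  P→Y: 95 × 2 = 190
  Q→Y: 95 × 3 = 285
  R→W: 50 × 5 = 250
  R→Y: 70 × 3 = 210
Total = 25 + 190 + 285 + 250 + 210 = 960.

960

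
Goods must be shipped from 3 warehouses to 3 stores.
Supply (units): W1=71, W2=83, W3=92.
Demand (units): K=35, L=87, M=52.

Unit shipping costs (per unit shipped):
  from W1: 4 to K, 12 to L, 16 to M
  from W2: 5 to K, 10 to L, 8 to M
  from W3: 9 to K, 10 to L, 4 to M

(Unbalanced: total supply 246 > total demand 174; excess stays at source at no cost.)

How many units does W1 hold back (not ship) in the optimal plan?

36

Minimum-cost shipments:
  W1–K: 35 × 4 = 140
  W2–L: 83 × 10 = 830
  W3–L: 4 × 10 = 40
  W3–M: 52 × 4 = 208
Total cost = 1218.
W1 ships 35 of its 71, leaving 36.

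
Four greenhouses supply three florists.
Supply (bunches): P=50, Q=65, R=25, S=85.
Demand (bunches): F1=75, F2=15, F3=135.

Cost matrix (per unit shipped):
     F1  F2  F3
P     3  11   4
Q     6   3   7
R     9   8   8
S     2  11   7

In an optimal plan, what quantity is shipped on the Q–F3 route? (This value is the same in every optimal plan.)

The minimum-cost plan:
  P–F3: 50 × 4 = 200
  Q–F2: 15 × 3 = 45
  Q–F3: 50 × 7 = 350
  R–F3: 25 × 8 = 200
  S–F1: 75 × 2 = 150
  S–F3: 10 × 7 = 70
Total cost = 1015.
So Q→F3 carries 50 bunches.

50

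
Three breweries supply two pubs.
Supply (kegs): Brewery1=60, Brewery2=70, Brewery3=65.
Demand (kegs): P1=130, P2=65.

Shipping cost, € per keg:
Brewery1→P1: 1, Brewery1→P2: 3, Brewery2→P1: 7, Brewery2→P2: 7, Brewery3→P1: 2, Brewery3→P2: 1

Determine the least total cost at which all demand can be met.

A cheapest plan:
  Brewery1–P1: 60 × €1 = €60
  Brewery2–P1: 70 × €7 = €490
  Brewery3–P2: 65 × €1 = €65
Total = 60 + 490 + 65 = €615.

615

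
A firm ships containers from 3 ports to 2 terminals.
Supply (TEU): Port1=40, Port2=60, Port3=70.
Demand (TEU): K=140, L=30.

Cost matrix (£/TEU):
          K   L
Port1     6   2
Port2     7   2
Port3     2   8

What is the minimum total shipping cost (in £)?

650

Optimal allocation:
  Port1->K: 40 × £6 = £240
  Port2->K: 30 × £7 = £210
  Port2->L: 30 × £2 = £60
  Port3->K: 70 × £2 = £140
Total = 240 + 210 + 60 + 140 = £650.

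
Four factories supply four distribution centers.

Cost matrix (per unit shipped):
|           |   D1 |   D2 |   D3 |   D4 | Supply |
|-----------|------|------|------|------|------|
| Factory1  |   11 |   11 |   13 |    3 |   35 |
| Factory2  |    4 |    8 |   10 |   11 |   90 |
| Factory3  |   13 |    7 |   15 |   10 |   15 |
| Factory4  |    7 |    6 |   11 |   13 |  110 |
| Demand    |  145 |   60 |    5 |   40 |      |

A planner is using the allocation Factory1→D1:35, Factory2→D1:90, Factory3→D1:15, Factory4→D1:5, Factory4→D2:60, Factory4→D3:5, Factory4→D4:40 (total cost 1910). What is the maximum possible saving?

Current plan cost = 35·11 + 90·4 + 15·13 + 5·7 + 60·6 + 5·11 + 40·13 = 1910.
Optimal plan:
  Factory1->D4: 35 × 3 = 105
  Factory2->D1: 90 × 4 = 360
  Factory3->D2: 10 × 7 = 70
  Factory3->D4: 5 × 10 = 50
  Factory4->D1: 55 × 7 = 385
  Factory4->D2: 50 × 6 = 300
  Factory4->D3: 5 × 11 = 55
Optimal cost = 1325.
Saving = 1910 − 1325 = 585.

585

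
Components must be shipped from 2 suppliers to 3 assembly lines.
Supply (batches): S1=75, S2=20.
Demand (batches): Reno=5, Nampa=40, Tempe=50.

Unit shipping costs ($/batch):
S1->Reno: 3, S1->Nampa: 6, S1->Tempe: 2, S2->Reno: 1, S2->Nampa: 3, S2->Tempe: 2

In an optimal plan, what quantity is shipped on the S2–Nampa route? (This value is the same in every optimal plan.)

The minimum-cost plan:
  S1–Reno: 5 batches
  S1–Nampa: 20 batches
  S1–Tempe: 50 batches
  S2–Nampa: 20 batches
Total cost = $295.
So S2→Nampa carries 20 batches.

20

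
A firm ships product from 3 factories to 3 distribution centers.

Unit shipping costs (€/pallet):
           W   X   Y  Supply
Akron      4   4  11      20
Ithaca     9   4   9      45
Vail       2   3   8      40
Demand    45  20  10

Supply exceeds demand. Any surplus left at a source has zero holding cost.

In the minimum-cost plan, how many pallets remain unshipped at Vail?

Minimum-cost shipments:
  Akron→W: 5 × €4 = €20
  Akron→X: 15 × €4 = €60
  Ithaca→X: 5 × €4 = €20
  Ithaca→Y: 10 × €9 = €90
  Vail→W: 40 × €2 = €80
Total cost = €270.
Vail ships 40 of its 40, leaving 0.

0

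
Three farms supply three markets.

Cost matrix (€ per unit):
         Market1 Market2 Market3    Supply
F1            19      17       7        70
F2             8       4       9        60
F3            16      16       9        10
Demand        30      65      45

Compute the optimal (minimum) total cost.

1180

One minimum-cost allocation:
  F1–Market1: 20 × €19 = €380
  F1–Market2: 5 × €17 = €85
  F1–Market3: 45 × €7 = €315
  F2–Market2: 60 × €4 = €240
  F3–Market1: 10 × €16 = €160
Total = 380 + 85 + 315 + 240 + 160 = €1180.
(Supply check: F1 ships 70; F2 ships 60; F3 ships 10.)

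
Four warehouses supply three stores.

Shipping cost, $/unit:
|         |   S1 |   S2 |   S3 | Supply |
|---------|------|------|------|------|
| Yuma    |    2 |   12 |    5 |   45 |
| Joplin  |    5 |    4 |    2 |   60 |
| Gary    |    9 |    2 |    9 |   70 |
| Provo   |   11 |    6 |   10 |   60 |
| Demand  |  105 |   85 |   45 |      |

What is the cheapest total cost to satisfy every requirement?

An optimal shipping plan:
  Yuma->S1: 45 × $2 = $90
  Joplin->S1: 15 × $5 = $75
  Joplin->S3: 45 × $2 = $90
  Gary->S2: 70 × $2 = $140
  Provo->S1: 45 × $11 = $495
  Provo->S2: 15 × $6 = $90
Total = 90 + 75 + 90 + 140 + 495 + 90 = $980.
(Supply check: Yuma ships 45; Joplin ships 60; Gary ships 70; Provo ships 60.)

980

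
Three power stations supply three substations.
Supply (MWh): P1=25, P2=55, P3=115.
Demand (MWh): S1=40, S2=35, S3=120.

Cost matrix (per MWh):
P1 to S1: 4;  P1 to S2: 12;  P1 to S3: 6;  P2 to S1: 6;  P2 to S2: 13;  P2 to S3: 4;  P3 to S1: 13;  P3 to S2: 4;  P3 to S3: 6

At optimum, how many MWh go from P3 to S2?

35

Solving gives:
  P1->S1: 25 × 4 = 100
  P2->S1: 15 × 6 = 90
  P2->S3: 40 × 4 = 160
  P3->S2: 35 × 4 = 140
  P3->S3: 80 × 6 = 480
Total cost = 970.
So P3→S2 carries 35 MWh.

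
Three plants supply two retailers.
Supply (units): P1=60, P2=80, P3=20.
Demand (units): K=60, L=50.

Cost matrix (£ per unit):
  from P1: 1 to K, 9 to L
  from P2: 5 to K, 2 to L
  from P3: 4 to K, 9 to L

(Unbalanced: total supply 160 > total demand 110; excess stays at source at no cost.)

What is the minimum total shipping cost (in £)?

Optimal allocation:
  P1->K: 60 units
  P2->L: 50 units
Total cost = £160.

160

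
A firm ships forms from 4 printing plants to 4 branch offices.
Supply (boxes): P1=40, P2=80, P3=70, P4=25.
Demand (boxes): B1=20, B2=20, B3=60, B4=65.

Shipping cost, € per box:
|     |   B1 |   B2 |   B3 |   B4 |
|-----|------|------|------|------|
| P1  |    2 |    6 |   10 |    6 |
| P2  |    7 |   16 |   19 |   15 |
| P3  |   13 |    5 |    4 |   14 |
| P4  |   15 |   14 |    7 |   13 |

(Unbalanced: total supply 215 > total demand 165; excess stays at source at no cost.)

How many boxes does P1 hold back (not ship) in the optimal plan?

0

An optimal plan:
  P1 to B4: 40 × €6 = €240
  P2 to B1: 20 × €7 = €140
  P2 to B4: 10 × €15 = €150
  P3 to B2: 20 × €5 = €100
  P3 to B3: 50 × €4 = €200
  P4 to B3: 10 × €7 = €70
  P4 to B4: 15 × €13 = €195
Total cost = €1095.
P1 ships 40 of its 40, leaving 0.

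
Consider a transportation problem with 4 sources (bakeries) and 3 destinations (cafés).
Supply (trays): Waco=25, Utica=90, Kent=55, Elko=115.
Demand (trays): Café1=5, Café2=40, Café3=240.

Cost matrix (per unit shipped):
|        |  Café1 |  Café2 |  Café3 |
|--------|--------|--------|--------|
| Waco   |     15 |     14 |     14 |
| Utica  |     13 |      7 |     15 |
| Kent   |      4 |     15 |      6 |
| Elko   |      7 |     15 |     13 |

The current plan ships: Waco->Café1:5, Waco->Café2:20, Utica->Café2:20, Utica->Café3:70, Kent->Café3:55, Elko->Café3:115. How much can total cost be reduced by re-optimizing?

Current plan cost = 5·15 + 20·14 + 20·7 + 70·15 + 55·6 + 115·13 = 3370.
Optimal plan:
  Waco→Café3: 25 × 14 = 350
  Utica→Café2: 40 × 7 = 280
  Utica→Café3: 50 × 15 = 750
  Kent→Café3: 55 × 6 = 330
  Elko→Café1: 5 × 7 = 35
  Elko→Café3: 110 × 13 = 1430
Optimal cost = 3175.
Saving = 3370 − 3175 = 195.

195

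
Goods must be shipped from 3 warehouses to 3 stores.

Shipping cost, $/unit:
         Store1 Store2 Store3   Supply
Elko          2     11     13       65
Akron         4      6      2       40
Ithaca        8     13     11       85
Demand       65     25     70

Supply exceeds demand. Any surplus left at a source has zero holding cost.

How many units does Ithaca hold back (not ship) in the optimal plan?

Minimum-cost shipments:
  Elko–Store1: 65 units
  Akron–Store3: 40 units
  Ithaca–Store2: 25 units
  Ithaca–Store3: 30 units
Total cost = $865.
Ithaca ships 55 of its 85, leaving 30.

30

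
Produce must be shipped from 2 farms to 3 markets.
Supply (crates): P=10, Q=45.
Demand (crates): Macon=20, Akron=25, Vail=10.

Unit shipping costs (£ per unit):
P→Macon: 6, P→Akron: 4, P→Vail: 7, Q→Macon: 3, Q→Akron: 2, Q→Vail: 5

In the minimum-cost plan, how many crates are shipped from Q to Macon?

20

The minimum-cost plan:
  P->Akron: 10 × £4 = £40
  Q->Macon: 20 × £3 = £60
  Q->Akron: 15 × £2 = £30
  Q->Vail: 10 × £5 = £50
Total cost = £180.
So Q→Macon carries 20 crates.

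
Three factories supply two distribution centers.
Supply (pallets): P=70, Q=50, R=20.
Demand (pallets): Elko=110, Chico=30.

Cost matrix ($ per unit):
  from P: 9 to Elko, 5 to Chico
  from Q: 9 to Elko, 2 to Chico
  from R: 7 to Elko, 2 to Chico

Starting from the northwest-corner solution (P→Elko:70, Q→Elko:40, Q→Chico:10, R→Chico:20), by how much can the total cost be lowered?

40

Current plan cost = 70·9 + 40·9 + 10·2 + 20·2 = $1050.
Optimal plan:
  P->Elko: 70 × $9 = $630
  Q->Elko: 20 × $9 = $180
  Q->Chico: 30 × $2 = $60
  R->Elko: 20 × $7 = $140
Optimal cost = $1010.
Saving = 1050 − 1010 = $40.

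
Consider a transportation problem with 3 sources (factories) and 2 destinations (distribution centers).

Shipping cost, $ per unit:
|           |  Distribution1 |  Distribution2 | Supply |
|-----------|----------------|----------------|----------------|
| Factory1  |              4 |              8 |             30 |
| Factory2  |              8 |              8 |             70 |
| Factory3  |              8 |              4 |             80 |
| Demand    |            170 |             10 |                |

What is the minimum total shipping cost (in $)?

A cheapest plan:
  Factory1–Distribution1: 30 pallets
  Factory2–Distribution1: 70 pallets
  Factory3–Distribution1: 70 pallets
  Factory3–Distribution2: 10 pallets
Total cost = $1280.
(Supply check: Factory1 ships 30; Factory2 ships 70; Factory3 ships 80.)

1280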